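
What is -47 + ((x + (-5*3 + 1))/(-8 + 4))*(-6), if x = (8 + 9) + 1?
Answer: -41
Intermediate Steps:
x = 18 (x = 17 + 1 = 18)
-47 + ((x + (-5*3 + 1))/(-8 + 4))*(-6) = -47 + ((18 + (-5*3 + 1))/(-8 + 4))*(-6) = -47 + ((18 + (-15 + 1))/(-4))*(-6) = -47 + ((18 - 14)*(-1/4))*(-6) = -47 + (4*(-1/4))*(-6) = -47 - 1*(-6) = -47 + 6 = -41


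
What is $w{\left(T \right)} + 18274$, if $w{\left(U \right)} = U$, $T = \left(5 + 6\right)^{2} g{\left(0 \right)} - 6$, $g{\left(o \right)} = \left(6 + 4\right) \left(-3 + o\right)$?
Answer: $14638$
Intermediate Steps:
$g{\left(o \right)} = -30 + 10 o$ ($g{\left(o \right)} = 10 \left(-3 + o\right) = -30 + 10 o$)
$T = -3636$ ($T = \left(5 + 6\right)^{2} \left(-30 + 10 \cdot 0\right) - 6 = 11^{2} \left(-30 + 0\right) - 6 = 121 \left(-30\right) - 6 = -3630 - 6 = -3636$)
$w{\left(T \right)} + 18274 = -3636 + 18274 = 14638$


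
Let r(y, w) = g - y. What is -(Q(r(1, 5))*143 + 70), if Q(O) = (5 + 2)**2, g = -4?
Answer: -7077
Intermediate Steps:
r(y, w) = -4 - y
Q(O) = 49 (Q(O) = 7**2 = 49)
-(Q(r(1, 5))*143 + 70) = -(49*143 + 70) = -(7007 + 70) = -1*7077 = -7077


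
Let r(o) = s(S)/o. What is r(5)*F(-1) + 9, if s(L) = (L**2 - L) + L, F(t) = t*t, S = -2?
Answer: 49/5 ≈ 9.8000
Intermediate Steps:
F(t) = t**2
s(L) = L**2
r(o) = 4/o (r(o) = (-2)**2/o = 4/o)
r(5)*F(-1) + 9 = (4/5)*(-1)**2 + 9 = (4*(1/5))*1 + 9 = (4/5)*1 + 9 = 4/5 + 9 = 49/5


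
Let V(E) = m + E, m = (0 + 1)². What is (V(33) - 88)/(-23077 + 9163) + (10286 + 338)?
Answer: 8212355/773 ≈ 10624.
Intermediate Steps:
m = 1 (m = 1² = 1)
V(E) = 1 + E
(V(33) - 88)/(-23077 + 9163) + (10286 + 338) = ((1 + 33) - 88)/(-23077 + 9163) + (10286 + 338) = (34 - 88)/(-13914) + 10624 = -54*(-1/13914) + 10624 = 3/773 + 10624 = 8212355/773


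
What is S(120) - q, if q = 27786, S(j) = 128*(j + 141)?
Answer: 5622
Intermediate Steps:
S(j) = 18048 + 128*j (S(j) = 128*(141 + j) = 18048 + 128*j)
S(120) - q = (18048 + 128*120) - 1*27786 = (18048 + 15360) - 27786 = 33408 - 27786 = 5622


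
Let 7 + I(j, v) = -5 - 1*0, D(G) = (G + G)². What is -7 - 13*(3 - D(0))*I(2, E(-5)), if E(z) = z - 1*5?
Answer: 461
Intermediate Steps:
D(G) = 4*G² (D(G) = (2*G)² = 4*G²)
E(z) = -5 + z (E(z) = z - 5 = -5 + z)
I(j, v) = -12 (I(j, v) = -7 + (-5 - 1*0) = -7 + (-5 + 0) = -7 - 5 = -12)
-7 - 13*(3 - D(0))*I(2, E(-5)) = -7 - 13*(3 - 4*0²)*(-12) = -7 - 13*(3 - 4*0)*(-12) = -7 - 13*(3 - 1*0)*(-12) = -7 - 13*(3 + 0)*(-12) = -7 - 39*(-12) = -7 - 13*(-36) = -7 + 468 = 461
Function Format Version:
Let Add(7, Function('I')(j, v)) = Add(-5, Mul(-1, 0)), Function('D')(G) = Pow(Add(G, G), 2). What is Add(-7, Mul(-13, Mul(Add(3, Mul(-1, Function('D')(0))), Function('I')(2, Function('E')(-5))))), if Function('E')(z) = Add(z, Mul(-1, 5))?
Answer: 461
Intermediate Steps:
Function('D')(G) = Mul(4, Pow(G, 2)) (Function('D')(G) = Pow(Mul(2, G), 2) = Mul(4, Pow(G, 2)))
Function('E')(z) = Add(-5, z) (Function('E')(z) = Add(z, -5) = Add(-5, z))
Function('I')(j, v) = -12 (Function('I')(j, v) = Add(-7, Add(-5, Mul(-1, 0))) = Add(-7, Add(-5, 0)) = Add(-7, -5) = -12)
Add(-7, Mul(-13, Mul(Add(3, Mul(-1, Function('D')(0))), Function('I')(2, Function('E')(-5))))) = Add(-7, Mul(-13, Mul(Add(3, Mul(-1, Mul(4, Pow(0, 2)))), -12))) = Add(-7, Mul(-13, Mul(Add(3, Mul(-1, Mul(4, 0))), -12))) = Add(-7, Mul(-13, Mul(Add(3, Mul(-1, 0)), -12))) = Add(-7, Mul(-13, Mul(Add(3, 0), -12))) = Add(-7, Mul(-13, Mul(3, -12))) = Add(-7, Mul(-13, -36)) = Add(-7, 468) = 461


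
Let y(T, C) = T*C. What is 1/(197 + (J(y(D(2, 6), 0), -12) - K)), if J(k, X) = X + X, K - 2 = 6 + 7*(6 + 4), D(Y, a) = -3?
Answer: 1/95 ≈ 0.010526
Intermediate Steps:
K = 78 (K = 2 + (6 + 7*(6 + 4)) = 2 + (6 + 7*10) = 2 + (6 + 70) = 2 + 76 = 78)
y(T, C) = C*T
J(k, X) = 2*X
1/(197 + (J(y(D(2, 6), 0), -12) - K)) = 1/(197 + (2*(-12) - 1*78)) = 1/(197 + (-24 - 78)) = 1/(197 - 102) = 1/95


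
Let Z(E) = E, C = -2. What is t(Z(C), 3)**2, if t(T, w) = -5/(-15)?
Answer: 1/9 ≈ 0.11111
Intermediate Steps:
t(T, w) = 1/3 (t(T, w) = -5*(-1/15) = 1/3)
t(Z(C), 3)**2 = (1/3)**2 = 1/9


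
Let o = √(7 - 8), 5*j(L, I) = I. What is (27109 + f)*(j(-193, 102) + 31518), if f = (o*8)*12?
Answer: 4274872428/5 + 15138432*I/5 ≈ 8.5497e+8 + 3.0277e+6*I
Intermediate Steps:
j(L, I) = I/5
o = I (o = √(-1) = I ≈ 1.0*I)
f = 96*I (f = (I*8)*12 = (8*I)*12 = 96*I ≈ 96.0*I)
(27109 + f)*(j(-193, 102) + 31518) = (27109 + 96*I)*((⅕)*102 + 31518) = (27109 + 96*I)*(102/5 + 31518) = (27109 + 96*I)*(157692/5) = 4274872428/5 + 15138432*I/5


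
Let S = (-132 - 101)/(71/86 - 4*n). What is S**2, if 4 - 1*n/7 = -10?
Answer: 401521444/1131716881 ≈ 0.35479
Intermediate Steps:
n = 98 (n = 28 - 7*(-10) = 28 + 70 = 98)
S = 20038/33641 (S = (-132 - 101)/(71/86 - 4*98) = -233/(71*(1/86) - 392) = -233/(71/86 - 392) = -233/(-33641/86) = -233*(-86/33641) = 20038/33641 ≈ 0.59564)
S**2 = (20038/33641)**2 = 401521444/1131716881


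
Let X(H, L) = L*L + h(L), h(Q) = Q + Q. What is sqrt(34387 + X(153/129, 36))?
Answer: sqrt(35755) ≈ 189.09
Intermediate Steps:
h(Q) = 2*Q
X(H, L) = L**2 + 2*L (X(H, L) = L*L + 2*L = L**2 + 2*L)
sqrt(34387 + X(153/129, 36)) = sqrt(34387 + 36*(2 + 36)) = sqrt(34387 + 36*38) = sqrt(34387 + 1368) = sqrt(35755)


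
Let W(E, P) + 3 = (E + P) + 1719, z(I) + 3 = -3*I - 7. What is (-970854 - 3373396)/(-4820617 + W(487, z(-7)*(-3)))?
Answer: 4344250/4818447 ≈ 0.90159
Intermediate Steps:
z(I) = -10 - 3*I (z(I) = -3 + (-3*I - 7) = -3 + (-7 - 3*I) = -10 - 3*I)
W(E, P) = 1716 + E + P (W(E, P) = -3 + ((E + P) + 1719) = -3 + (1719 + E + P) = 1716 + E + P)
(-970854 - 3373396)/(-4820617 + W(487, z(-7)*(-3))) = (-970854 - 3373396)/(-4820617 + (1716 + 487 + (-10 - 3*(-7))*(-3))) = -4344250/(-4820617 + (1716 + 487 + (-10 + 21)*(-3))) = -4344250/(-4820617 + (1716 + 487 + 11*(-3))) = -4344250/(-4820617 + (1716 + 487 - 33)) = -4344250/(-4820617 + 2170) = -4344250/(-4818447) = -4344250*(-1/4818447) = 4344250/4818447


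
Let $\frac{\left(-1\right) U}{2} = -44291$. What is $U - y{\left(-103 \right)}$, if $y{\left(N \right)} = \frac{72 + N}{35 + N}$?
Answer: $\frac{6023545}{68} \approx 88582.0$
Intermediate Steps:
$U = 88582$ ($U = \left(-2\right) \left(-44291\right) = 88582$)
$y{\left(N \right)} = \frac{72 + N}{35 + N}$
$U - y{\left(-103 \right)} = 88582 - \frac{72 - 103}{35 - 103} = 88582 - \frac{1}{-68} \left(-31\right) = 88582 - \left(- \frac{1}{68}\right) \left(-31\right) = 88582 - \frac{31}{68} = \frac{6023545}{68}$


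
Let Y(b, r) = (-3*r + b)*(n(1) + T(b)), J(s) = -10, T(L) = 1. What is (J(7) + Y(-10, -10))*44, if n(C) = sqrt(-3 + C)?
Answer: 440 + 880*I*sqrt(2) ≈ 440.0 + 1244.5*I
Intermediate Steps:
Y(b, r) = (1 + I*sqrt(2))*(b - 3*r) (Y(b, r) = (-3*r + b)*(sqrt(-3 + 1) + 1) = (b - 3*r)*(sqrt(-2) + 1) = (b - 3*r)*(I*sqrt(2) + 1) = (b - 3*r)*(1 + I*sqrt(2)) = (1 + I*sqrt(2))*(b - 3*r))
(J(7) + Y(-10, -10))*44 = (-10 + (-10 - 3*(-10) + I*(-10)*sqrt(2) - 3*I*(-10)*sqrt(2)))*44 = (-10 + (-10 + 30 - 10*I*sqrt(2) + 30*I*sqrt(2)))*44 = (-10 + (20 + 20*I*sqrt(2)))*44 = (10 + 20*I*sqrt(2))*44 = 440 + 880*I*sqrt(2)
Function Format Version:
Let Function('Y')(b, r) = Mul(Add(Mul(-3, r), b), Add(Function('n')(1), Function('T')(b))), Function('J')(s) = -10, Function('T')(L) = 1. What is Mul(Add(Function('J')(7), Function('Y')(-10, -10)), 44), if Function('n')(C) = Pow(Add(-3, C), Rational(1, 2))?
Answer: Add(440, Mul(880, I, Pow(2, Rational(1, 2)))) ≈ Add(440.00, Mul(1244.5, I))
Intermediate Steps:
Function('Y')(b, r) = Mul(Add(1, Mul(I, Pow(2, Rational(1, 2)))), Add(b, Mul(-3, r))) (Function('Y')(b, r) = Mul(Add(Mul(-3, r), b), Add(Pow(Add(-3, 1), Rational(1, 2)), 1)) = Mul(Add(b, Mul(-3, r)), Add(Pow(-2, Rational(1, 2)), 1)) = Mul(Add(b, Mul(-3, r)), Add(Mul(I, Pow(2, Rational(1, 2))), 1)) = Mul(Add(b, Mul(-3, r)), Add(1, Mul(I, Pow(2, Rational(1, 2))))) = Mul(Add(1, Mul(I, Pow(2, Rational(1, 2)))), Add(b, Mul(-3, r))))
Mul(Add(Function('J')(7), Function('Y')(-10, -10)), 44) = Mul(Add(-10, Add(-10, Mul(-3, -10), Mul(I, -10, Pow(2, Rational(1, 2))), Mul(-3, I, -10, Pow(2, Rational(1, 2))))), 44) = Mul(Add(-10, Add(-10, 30, Mul(-10, I, Pow(2, Rational(1, 2))), Mul(30, I, Pow(2, Rational(1, 2))))), 44) = Mul(Add(-10, Add(20, Mul(20, I, Pow(2, Rational(1, 2))))), 44) = Mul(Add(10, Mul(20, I, Pow(2, Rational(1, 2)))), 44) = Add(440, Mul(880, I, Pow(2, Rational(1, 2))))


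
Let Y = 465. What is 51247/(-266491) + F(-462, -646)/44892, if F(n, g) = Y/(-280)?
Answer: -42952427269/223315194144 ≈ -0.19234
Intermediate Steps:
F(n, g) = -93/56 (F(n, g) = 465/(-280) = 465*(-1/280) = -93/56)
51247/(-266491) + F(-462, -646)/44892 = 51247/(-266491) - 93/56/44892 = 51247*(-1/266491) - 93/56*1/44892 = -51247/266491 - 31/837984 = -42952427269/223315194144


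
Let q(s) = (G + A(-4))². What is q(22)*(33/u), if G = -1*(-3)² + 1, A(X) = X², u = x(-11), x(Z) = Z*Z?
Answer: 192/11 ≈ 17.455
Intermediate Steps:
x(Z) = Z²
u = 121 (u = (-11)² = 121)
G = -8 (G = -1*9 + 1 = -9 + 1 = -8)
q(s) = 64 (q(s) = (-8 + (-4)²)² = (-8 + 16)² = 8² = 64)
q(22)*(33/u) = 64*(33/121) = 64*(33*(1/121)) = 64*(3/11) = 192/11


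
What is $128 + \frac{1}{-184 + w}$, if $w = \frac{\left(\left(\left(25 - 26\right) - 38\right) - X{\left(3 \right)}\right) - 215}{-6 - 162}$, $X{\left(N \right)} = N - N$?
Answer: $\frac{1962028}{15329} \approx 127.99$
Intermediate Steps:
$X{\left(N \right)} = 0$
$w = \frac{127}{84}$ ($w = \frac{\left(\left(\left(25 - 26\right) - 38\right) - 0\right) - 215}{-6 - 162} = \frac{\left(\left(-1 - 38\right) + 0\right) - 215}{-168} = \left(\left(-39 + 0\right) - 215\right) \left(- \frac{1}{168}\right) = \left(-39 - 215\right) \left(- \frac{1}{168}\right) = \left(-254\right) \left(- \frac{1}{168}\right) = \frac{127}{84} \approx 1.5119$)
$128 + \frac{1}{-184 + w} = 128 + \frac{1}{-184 + \frac{127}{84}} = 128 + \frac{1}{- \frac{15329}{84}} = 128 - \frac{84}{15329} = \frac{1962028}{15329}$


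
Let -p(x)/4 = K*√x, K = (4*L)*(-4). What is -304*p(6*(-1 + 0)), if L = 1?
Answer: -19456*I*√6 ≈ -47657.0*I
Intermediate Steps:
K = -16 (K = (4*1)*(-4) = 4*(-4) = -16)
p(x) = 64*√x (p(x) = -(-64)*√x = 64*√x)
-304*p(6*(-1 + 0)) = -19456*√(6*(-1 + 0)) = -19456*√(6*(-1)) = -19456*√(-6) = -19456*I*√6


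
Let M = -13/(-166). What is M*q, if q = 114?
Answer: 741/83 ≈ 8.9277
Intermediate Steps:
M = 13/166 (M = -13*(-1/166) = 13/166 ≈ 0.078313)
M*q = (13/166)*114 = 741/83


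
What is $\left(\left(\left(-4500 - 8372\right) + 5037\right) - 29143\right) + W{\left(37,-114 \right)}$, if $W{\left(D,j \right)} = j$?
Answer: $-37092$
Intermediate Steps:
$\left(\left(\left(-4500 - 8372\right) + 5037\right) - 29143\right) + W{\left(37,-114 \right)} = \left(\left(\left(-4500 - 8372\right) + 5037\right) - 29143\right) - 114 = \left(\left(-12872 + 5037\right) - 29143\right) - 114 = \left(-7835 - 29143\right) - 114 = -36978 - 114 = -37092$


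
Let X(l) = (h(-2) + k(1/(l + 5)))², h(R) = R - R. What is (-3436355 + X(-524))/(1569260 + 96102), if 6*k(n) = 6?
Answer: -1718177/832681 ≈ -2.0634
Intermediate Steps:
h(R) = 0
k(n) = 1 (k(n) = (⅙)*6 = 1)
X(l) = 1 (X(l) = (0 + 1)² = 1² = 1)
(-3436355 + X(-524))/(1569260 + 96102) = (-3436355 + 1)/(1569260 + 96102) = -3436354/1665362 = -3436354*1/1665362 = -1718177/832681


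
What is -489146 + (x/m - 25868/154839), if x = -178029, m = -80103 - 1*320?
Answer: -6091122259249795/12452616897 ≈ -4.8914e+5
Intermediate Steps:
m = -80423 (m = -80103 - 320 = -80423)
-489146 + (x/m - 25868/154839) = -489146 + (-178029/(-80423) - 25868/154839) = -489146 + (-178029*(-1/80423) - 25868*1/154839) = -489146 + (178029/80423 - 25868/154839) = -489146 + 25485450167/12452616897 = -6091122259249795/12452616897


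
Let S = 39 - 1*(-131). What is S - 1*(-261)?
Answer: 431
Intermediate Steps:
S = 170 (S = 39 + 131 = 170)
S - 1*(-261) = 170 - 1*(-261) = 170 + 261 = 431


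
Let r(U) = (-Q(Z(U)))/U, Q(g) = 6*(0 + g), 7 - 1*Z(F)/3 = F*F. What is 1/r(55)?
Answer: 55/54324 ≈ 0.0010124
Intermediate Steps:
Z(F) = 21 - 3*F² (Z(F) = 21 - 3*F*F = 21 - 3*F²)
Q(g) = 6*g
r(U) = (-126 + 18*U²)/U (r(U) = (-6*(21 - 3*U²))/U = (-(126 - 18*U²))/U = (-126 + 18*U²)/U)
1/r(55) = 1/(-126/55 + 18*55) = 1/(-126*1/55 + 990) = 1/(-126/55 + 990) = 1/(54324/55) = 55/54324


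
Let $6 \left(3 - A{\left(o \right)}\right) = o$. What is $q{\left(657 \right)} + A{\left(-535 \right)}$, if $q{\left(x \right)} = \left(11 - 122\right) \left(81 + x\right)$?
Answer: $- \frac{490955}{6} \approx -81826.0$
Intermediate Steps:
$q{\left(x \right)} = -8991 - 111 x$ ($q{\left(x \right)} = - 111 \left(81 + x\right) = -8991 - 111 x$)
$A{\left(o \right)} = 3 - \frac{o}{6}$
$q{\left(657 \right)} + A{\left(-535 \right)} = \left(-8991 - 72927\right) + \left(3 - - \frac{535}{6}\right) = \left(-8991 - 72927\right) + \left(3 + \frac{535}{6}\right) = -81918 + \frac{553}{6} = - \frac{490955}{6}$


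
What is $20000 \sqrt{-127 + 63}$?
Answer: $160000 i \approx 1.6 \cdot 10^{5} i$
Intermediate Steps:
$20000 \sqrt{-127 + 63} = 20000 \sqrt{-64} = 20000 \cdot 8 i = 160000 i$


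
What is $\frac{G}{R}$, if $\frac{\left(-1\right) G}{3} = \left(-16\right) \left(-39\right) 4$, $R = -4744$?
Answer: $\frac{936}{593} \approx 1.5784$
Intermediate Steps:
$G = -7488$ ($G = - 3 \left(-16\right) \left(-39\right) 4 = - 3 \cdot 624 \cdot 4 = \left(-3\right) 2496 = -7488$)
$\frac{G}{R} = - \frac{7488}{-4744} = \left(-7488\right) \left(- \frac{1}{4744}\right) = \frac{936}{593}$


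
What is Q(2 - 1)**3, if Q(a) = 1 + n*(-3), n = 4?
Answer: -1331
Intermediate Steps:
Q(a) = -11 (Q(a) = 1 + 4*(-3) = 1 - 12 = -11)
Q(2 - 1)**3 = (-11)**3 = -1331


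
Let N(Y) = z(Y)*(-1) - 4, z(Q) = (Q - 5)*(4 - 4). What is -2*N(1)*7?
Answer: 56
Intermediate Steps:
z(Q) = 0 (z(Q) = (-5 + Q)*0 = 0)
N(Y) = -4 (N(Y) = 0*(-1) - 4 = 0 - 4 = -4)
-2*N(1)*7 = -2*(-4)*7 = 8*7 = 56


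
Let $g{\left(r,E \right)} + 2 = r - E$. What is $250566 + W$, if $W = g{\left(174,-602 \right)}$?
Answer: $251340$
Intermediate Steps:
$g{\left(r,E \right)} = -2 + r - E$ ($g{\left(r,E \right)} = -2 - \left(E - r\right) = -2 + r - E$)
$W = 774$ ($W = -2 + 174 - -602 = -2 + 174 + 602 = 774$)
$250566 + W = 250566 + 774 = 251340$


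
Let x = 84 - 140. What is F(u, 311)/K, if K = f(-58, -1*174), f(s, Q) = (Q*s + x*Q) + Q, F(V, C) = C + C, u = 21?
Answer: 311/9831 ≈ 0.031635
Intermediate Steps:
x = -56
F(V, C) = 2*C
f(s, Q) = -55*Q + Q*s (f(s, Q) = (Q*s - 56*Q) + Q = (-56*Q + Q*s) + Q = -55*Q + Q*s)
K = 19662 (K = (-1*174)*(-55 - 58) = -174*(-113) = 19662)
F(u, 311)/K = (2*311)/19662 = 622*(1/19662) = 311/9831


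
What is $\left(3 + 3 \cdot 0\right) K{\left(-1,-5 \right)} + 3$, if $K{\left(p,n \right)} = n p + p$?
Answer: $15$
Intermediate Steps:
$K{\left(p,n \right)} = p + n p$
$\left(3 + 3 \cdot 0\right) K{\left(-1,-5 \right)} + 3 = \left(3 + 3 \cdot 0\right) \left(- (1 - 5)\right) + 3 = \left(3 + 0\right) \left(\left(-1\right) \left(-4\right)\right) + 3 = 3 \cdot 4 + 3 = 12 + 3 = 15$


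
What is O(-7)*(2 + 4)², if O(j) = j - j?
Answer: 0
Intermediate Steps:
O(j) = 0
O(-7)*(2 + 4)² = 0*(2 + 4)² = 0*6² = 0*36 = 0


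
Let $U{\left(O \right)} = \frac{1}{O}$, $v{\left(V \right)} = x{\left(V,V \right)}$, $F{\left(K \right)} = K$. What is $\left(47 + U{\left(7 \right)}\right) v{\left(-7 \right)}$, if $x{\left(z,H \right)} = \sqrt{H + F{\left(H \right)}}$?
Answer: $\frac{330 i \sqrt{14}}{7} \approx 176.39 i$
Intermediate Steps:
$x{\left(z,H \right)} = \sqrt{2} \sqrt{H}$ ($x{\left(z,H \right)} = \sqrt{H + H} = \sqrt{2 H} = \sqrt{2} \sqrt{H}$)
$v{\left(V \right)} = \sqrt{2} \sqrt{V}$
$\left(47 + U{\left(7 \right)}\right) v{\left(-7 \right)} = \left(47 + \frac{1}{7}\right) \sqrt{2} \sqrt{-7} = \left(47 + \frac{1}{7}\right) \sqrt{2} i \sqrt{7} = \frac{330 i \sqrt{14}}{7}$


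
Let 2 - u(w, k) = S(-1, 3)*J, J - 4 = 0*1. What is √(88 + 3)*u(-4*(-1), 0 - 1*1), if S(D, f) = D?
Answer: 6*√91 ≈ 57.236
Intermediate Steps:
J = 4 (J = 4 + 0*1 = 4 + 0 = 4)
u(w, k) = 6 (u(w, k) = 2 - (-1)*4 = 2 - 1*(-4) = 2 + 4 = 6)
√(88 + 3)*u(-4*(-1), 0 - 1*1) = √(88 + 3)*6 = √91*6 = 6*√91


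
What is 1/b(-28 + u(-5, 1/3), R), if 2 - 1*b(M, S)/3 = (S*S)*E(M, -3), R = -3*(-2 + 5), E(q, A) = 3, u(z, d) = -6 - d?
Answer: -1/723 ≈ -0.0013831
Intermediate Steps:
R = -9 (R = -3*3 = -9)
b(M, S) = 6 - 9*S² (b(M, S) = 6 - 3*S*S*3 = 6 - 3*S²*3 = 6 - 9*S²)
1/b(-28 + u(-5, 1/3), R) = 1/(6 - 9*(-9)²) = 1/(6 - 9*81) = 1/(6 - 729) = 1/(-723) = -1/723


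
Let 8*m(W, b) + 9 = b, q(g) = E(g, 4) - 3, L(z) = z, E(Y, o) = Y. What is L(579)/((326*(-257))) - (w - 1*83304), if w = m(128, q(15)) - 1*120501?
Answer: 68300634051/335128 ≈ 2.0380e+5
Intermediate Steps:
q(g) = -3 + g (q(g) = g - 3 = -3 + g)
m(W, b) = -9/8 + b/8
w = -964005/8 (w = (-9/8 + (-3 + 15)/8) - 1*120501 = (-9/8 + (⅛)*12) - 120501 = (-9/8 + 3/2) - 120501 = 3/8 - 120501 = -964005/8 ≈ -1.2050e+5)
L(579)/((326*(-257))) - (w - 1*83304) = 579/((326*(-257))) - (-964005/8 - 1*83304) = 579/(-83782) - (-964005/8 - 83304) = 579*(-1/83782) - 1*(-1630437/8) = -579/83782 + 1630437/8 = 68300634051/335128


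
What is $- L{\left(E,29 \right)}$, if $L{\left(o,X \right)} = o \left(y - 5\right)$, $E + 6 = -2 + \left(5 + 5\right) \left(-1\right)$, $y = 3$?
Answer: $-36$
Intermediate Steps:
$E = -18$ ($E = -6 + \left(-2 + \left(5 + 5\right) \left(-1\right)\right) = -6 + \left(-2 + 10 \left(-1\right)\right) = -6 - 12 = -18$)
$L{\left(o,X \right)} = - 2 o$ ($L{\left(o,X \right)} = o \left(3 - 5\right) = o \left(-2\right) = - 2 o$)
$- L{\left(E,29 \right)} = - \left(-2\right) \left(-18\right) = \left(-1\right) 36 = -36$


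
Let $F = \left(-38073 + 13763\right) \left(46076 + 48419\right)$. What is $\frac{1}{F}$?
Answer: $- \frac{1}{2297173450} \approx -4.3532 \cdot 10^{-10}$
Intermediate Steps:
$F = -2297173450$ ($F = \left(-24310\right) 94495 = -2297173450$)
$\frac{1}{F} = \frac{1}{-2297173450} = - \frac{1}{2297173450}$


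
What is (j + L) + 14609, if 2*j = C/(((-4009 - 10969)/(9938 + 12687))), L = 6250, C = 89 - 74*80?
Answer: 756778579/29956 ≈ 25263.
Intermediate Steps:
C = -5831 (C = 89 - 5920 = -5831)
j = 131926375/29956 (j = (-5831*(9938 + 12687)/(-4009 - 10969))/2 = (-5831/((-14978/22625)))/2 = (-5831/((-14978*1/22625)))/2 = (-5831/(-14978/22625))/2 = (-5831*(-22625/14978))/2 = (1/2)*(131926375/14978) = 131926375/29956 ≈ 4404.0)
(j + L) + 14609 = (131926375/29956 + 6250) + 14609 = 319151375/29956 + 14609 = 756778579/29956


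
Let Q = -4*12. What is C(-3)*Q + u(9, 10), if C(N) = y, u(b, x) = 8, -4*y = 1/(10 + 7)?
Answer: 148/17 ≈ 8.7059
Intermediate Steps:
y = -1/68 (y = -1/(4*(10 + 7)) = -¼/17 = -¼*1/17 = -1/68 ≈ -0.014706)
C(N) = -1/68
Q = -48
C(-3)*Q + u(9, 10) = -1/68*(-48) + 8 = 12/17 + 8 = 148/17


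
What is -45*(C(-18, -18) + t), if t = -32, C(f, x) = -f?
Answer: 630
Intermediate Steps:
-45*(C(-18, -18) + t) = -45*(-1*(-18) - 32) = -45*(18 - 32) = -45*(-14) = 630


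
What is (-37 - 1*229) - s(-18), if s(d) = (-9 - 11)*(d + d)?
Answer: -986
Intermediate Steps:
s(d) = -40*d
(-37 - 1*229) - s(-18) = (-37 - 1*229) - (-40)*(-18) = (-37 - 229) - 1*720 = -266 - 720 = -986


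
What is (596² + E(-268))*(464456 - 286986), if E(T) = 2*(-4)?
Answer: 63038763760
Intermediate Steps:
E(T) = -8
(596² + E(-268))*(464456 - 286986) = (596² - 8)*(464456 - 286986) = (355216 - 8)*177470 = 355208*177470 = 63038763760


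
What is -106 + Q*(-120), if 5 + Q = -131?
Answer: 16214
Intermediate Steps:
Q = -136 (Q = -5 - 131 = -136)
-106 + Q*(-120) = -106 - 136*(-120) = -106 + 16320 = 16214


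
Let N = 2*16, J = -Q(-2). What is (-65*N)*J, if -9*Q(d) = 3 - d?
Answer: -10400/9 ≈ -1155.6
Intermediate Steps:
Q(d) = -1/3 + d/9 (Q(d) = -(3 - d)/9 = -1/3 + d/9)
J = 5/9 (J = -(-1/3 + (1/9)*(-2)) = -(-1/3 - 2/9) = -1*(-5/9) = 5/9 ≈ 0.55556)
N = 32
(-65*N)*J = -65*32*(5/9) = -2080*5/9 = -10400/9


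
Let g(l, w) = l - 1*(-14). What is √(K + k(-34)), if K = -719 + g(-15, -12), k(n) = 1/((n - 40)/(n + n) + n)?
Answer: I*√901593966/1119 ≈ 26.833*I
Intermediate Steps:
g(l, w) = 14 + l (g(l, w) = l + 14 = 14 + l)
k(n) = 1/(n + (-40 + n)/(2*n)) (k(n) = 1/((-40 + n)/((2*n)) + n) = 1/((-40 + n)*(1/(2*n)) + n) = 1/((-40 + n)/(2*n) + n) = 1/(n + (-40 + n)/(2*n)))
K = -720 (K = -719 + (14 - 15) = -719 - 1 = -720)
√(K + k(-34)) = √(-720 + 2*(-34)/(-40 - 34 + 2*(-34)²)) = √(-720 + 2*(-34)/(-40 - 34 + 2*1156)) = √(-720 + 2*(-34)/(-40 - 34 + 2312)) = √(-720 + 2*(-34)/2238) = √(-720 + 2*(-34)*(1/2238)) = √(-720 - 34/1119) = √(-805714/1119) = I*√901593966/1119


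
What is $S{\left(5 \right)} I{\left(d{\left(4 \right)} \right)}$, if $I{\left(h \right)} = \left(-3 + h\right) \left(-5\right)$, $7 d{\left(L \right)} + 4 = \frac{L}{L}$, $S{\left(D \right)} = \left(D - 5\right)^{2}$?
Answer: $0$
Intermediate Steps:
$S{\left(D \right)} = \left(-5 + D\right)^{2}$
$d{\left(L \right)} = - \frac{3}{7}$ ($d{\left(L \right)} = - \frac{4}{7} + \frac{L \frac{1}{L}}{7} = - \frac{4}{7} + \frac{1}{7} \cdot 1 = - \frac{4}{7} + \frac{1}{7} = - \frac{3}{7}$)
$I{\left(h \right)} = 15 - 5 h$
$S{\left(5 \right)} I{\left(d{\left(4 \right)} \right)} = \left(-5 + 5\right)^{2} \left(15 - - \frac{15}{7}\right) = 0^{2} \left(15 + \frac{15}{7}\right) = 0 \cdot \frac{120}{7} = 0$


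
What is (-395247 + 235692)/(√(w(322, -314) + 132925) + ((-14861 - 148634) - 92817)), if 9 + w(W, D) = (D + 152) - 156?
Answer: 6815976860/10949284791 + 53185*√132598/21898569582 ≈ 0.62339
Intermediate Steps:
w(W, D) = -13 + D (w(W, D) = -9 + ((D + 152) - 156) = -9 + ((152 + D) - 156) = -9 + (-4 + D) = -13 + D)
(-395247 + 235692)/(√(w(322, -314) + 132925) + ((-14861 - 148634) - 92817)) = (-395247 + 235692)/(√((-13 - 314) + 132925) + ((-14861 - 148634) - 92817)) = -159555/(√(-327 + 132925) + (-163495 - 92817)) = -159555/(√132598 - 256312) = -159555/(-256312 + √132598)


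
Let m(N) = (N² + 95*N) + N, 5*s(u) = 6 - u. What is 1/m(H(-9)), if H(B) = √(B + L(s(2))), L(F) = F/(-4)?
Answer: -5*√230/(-22080*I + 46*√230) ≈ -0.0001084 - 0.0034308*I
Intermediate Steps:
s(u) = 6/5 - u/5 (s(u) = (6 - u)/5 = 6/5 - u/5)
L(F) = -F/4 (L(F) = F*(-¼) = -F/4)
H(B) = √(-⅕ + B) (H(B) = √(B - (6/5 - ⅕*2)/4) = √(B - (6/5 - ⅖)/4) = √(B - ¼*⅘) = √(B - ⅕) = √(-⅕ + B))
m(N) = N² + 96*N
1/m(H(-9)) = 1/((√(-5 + 25*(-9))/5)*(96 + √(-5 + 25*(-9))/5)) = 1/((√(-5 - 225)/5)*(96 + √(-5 - 225)/5)) = 1/((√(-230)/5)*(96 + √(-230)/5)) = 1/(((I*√230)/5)*(96 + (I*√230)/5)) = 1/((I*√230/5)*(96 + I*√230/5)) = 1/(I*√230*(96 + I*√230/5)/5) = -I*√230/(46*(96 + I*√230/5))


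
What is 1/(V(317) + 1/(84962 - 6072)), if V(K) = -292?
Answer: -78890/23035879 ≈ -0.0034247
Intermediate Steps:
1/(V(317) + 1/(84962 - 6072)) = 1/(-292 + 1/(84962 - 6072)) = 1/(-292 + 1/78890) = 1/(-23035879/78890) = -78890/23035879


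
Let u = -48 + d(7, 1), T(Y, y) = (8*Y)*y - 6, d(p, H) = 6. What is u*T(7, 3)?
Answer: -6804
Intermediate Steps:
T(Y, y) = -6 + 8*Y*y (T(Y, y) = 8*Y*y - 6 = -6 + 8*Y*y)
u = -42 (u = -48 + 6 = -42)
u*T(7, 3) = -42*(-6 + 8*7*3) = -42*(-6 + 168) = -42*162 = -6804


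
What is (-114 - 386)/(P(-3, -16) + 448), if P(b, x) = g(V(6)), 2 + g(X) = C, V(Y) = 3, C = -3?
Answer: -500/443 ≈ -1.1287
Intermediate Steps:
g(X) = -5 (g(X) = -2 - 3 = -5)
P(b, x) = -5
(-114 - 386)/(P(-3, -16) + 448) = (-114 - 386)/(-5 + 448) = -500/443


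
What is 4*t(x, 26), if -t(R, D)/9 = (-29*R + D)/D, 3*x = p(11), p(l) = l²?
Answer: 20586/13 ≈ 1583.5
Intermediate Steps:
x = 121/3 (x = (⅓)*11² = (⅓)*121 = 121/3 ≈ 40.333)
t(R, D) = -9*(D - 29*R)/D (t(R, D) = -9*(-29*R + D)/D = -9*(D - 29*R)/D)
4*t(x, 26) = 4*(-9 + 261*(121/3)/26) = 4*(-9 + 261*(121/3)*(1/26)) = 4*(-9 + 10527/26) = 4*(10293/26) = 20586/13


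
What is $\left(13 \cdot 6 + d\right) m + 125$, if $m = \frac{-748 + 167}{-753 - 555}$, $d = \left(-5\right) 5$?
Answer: $\frac{194293}{1308} \approx 148.54$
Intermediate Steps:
$d = -25$
$m = \frac{581}{1308}$ ($m = - \frac{581}{-1308} = \left(-581\right) \left(- \frac{1}{1308}\right) = \frac{581}{1308} \approx 0.44419$)
$\left(13 \cdot 6 + d\right) m + 125 = \left(13 \cdot 6 - 25\right) \frac{581}{1308} + 125 = \left(78 - 25\right) \frac{581}{1308} + 125 = 53 \cdot \frac{581}{1308} + 125 = \frac{30793}{1308} + 125 = \frac{194293}{1308}$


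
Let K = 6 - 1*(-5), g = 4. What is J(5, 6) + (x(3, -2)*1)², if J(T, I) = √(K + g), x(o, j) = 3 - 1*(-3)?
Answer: 36 + √15 ≈ 39.873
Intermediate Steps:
x(o, j) = 6 (x(o, j) = 3 + 3 = 6)
K = 11 (K = 6 + 5 = 11)
J(T, I) = √15 (J(T, I) = √(11 + 4) = √15)
J(5, 6) + (x(3, -2)*1)² = √15 + (6*1)² = √15 + 6² = √15 + 36 = 36 + √15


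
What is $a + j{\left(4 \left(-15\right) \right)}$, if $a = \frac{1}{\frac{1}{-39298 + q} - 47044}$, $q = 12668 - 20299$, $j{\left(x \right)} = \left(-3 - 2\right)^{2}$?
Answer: $\frac{55193149996}{2207727877} \approx 25.0$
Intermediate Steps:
$j{\left(x \right)} = 25$ ($j{\left(x \right)} = \left(-5\right)^{2} = 25$)
$q = -7631$
$a = - \frac{46929}{2207727877}$ ($a = \frac{1}{\frac{1}{-39298 - 7631} - 47044} = \frac{1}{\frac{1}{-46929} - 47044} = \frac{1}{- \frac{1}{46929} - 47044} = \frac{1}{- \frac{2207727877}{46929}} = - \frac{46929}{2207727877} \approx -2.1257 \cdot 10^{-5}$)
$a + j{\left(4 \left(-15\right) \right)} = - \frac{46929}{2207727877} + 25 = \frac{55193149996}{2207727877}$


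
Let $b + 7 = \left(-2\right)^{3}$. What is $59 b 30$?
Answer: $-26550$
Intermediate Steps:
$b = -15$ ($b = -7 + \left(-2\right)^{3} = -7 - 8 = -15$)
$59 b 30 = 59 \left(-15\right) 30 = \left(-885\right) 30 = -26550$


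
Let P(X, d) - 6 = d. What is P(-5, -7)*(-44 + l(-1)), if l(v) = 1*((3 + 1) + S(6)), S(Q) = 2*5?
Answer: 30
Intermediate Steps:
P(X, d) = 6 + d
S(Q) = 10
l(v) = 14 (l(v) = 1*((3 + 1) + 10) = 1*(4 + 10) = 1*14 = 14)
P(-5, -7)*(-44 + l(-1)) = (6 - 7)*(-44 + 14) = -1*(-30) = 30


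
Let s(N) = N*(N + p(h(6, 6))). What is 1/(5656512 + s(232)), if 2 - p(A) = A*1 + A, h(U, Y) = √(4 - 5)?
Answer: 356925/2038327303456 + 29*I/2038327303456 ≈ 1.7511e-7 + 1.4227e-11*I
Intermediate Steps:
h(U, Y) = I (h(U, Y) = √(-1) = I)
p(A) = 2 - 2*A (p(A) = 2 - (A*1 + A) = 2 - (A + A) = 2 - 2*A)
s(N) = N*(2 + N - 2*I) (s(N) = N*(N + (2 - 2*I)) = N*(2 + N - 2*I))
1/(5656512 + s(232)) = 1/(5656512 + 232*(2 + 232 - 2*I)) = 1/(5656512 + 232*(234 - 2*I)) = 1/(5656512 + (54288 - 464*I)) = 1/(5710800 - 464*I) = (5710800 + 464*I)/32613236855296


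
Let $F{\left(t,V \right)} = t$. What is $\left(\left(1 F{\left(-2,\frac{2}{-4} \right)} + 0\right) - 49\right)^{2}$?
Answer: $2601$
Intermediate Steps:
$\left(\left(1 F{\left(-2,\frac{2}{-4} \right)} + 0\right) - 49\right)^{2} = \left(\left(1 \left(-2\right) + 0\right) - 49\right)^{2} = \left(\left(-2 + 0\right) - 49\right)^{2} = \left(-2 - 49\right)^{2} = \left(-51\right)^{2} = 2601$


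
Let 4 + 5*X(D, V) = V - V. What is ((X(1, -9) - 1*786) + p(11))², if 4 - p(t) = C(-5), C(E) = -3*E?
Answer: 15912121/25 ≈ 6.3649e+5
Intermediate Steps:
X(D, V) = -⅘ (X(D, V) = -⅘ + (V - V)/5 = -⅘ + (⅕)*0 = -⅘ + 0 = -⅘)
p(t) = -11 (p(t) = 4 - (-3)*(-5) = 4 - 1*15 = 4 - 15 = -11)
((X(1, -9) - 1*786) + p(11))² = ((-⅘ - 1*786) - 11)² = ((-⅘ - 786) - 11)² = (-3934/5 - 11)² = (-3989/5)² = 15912121/25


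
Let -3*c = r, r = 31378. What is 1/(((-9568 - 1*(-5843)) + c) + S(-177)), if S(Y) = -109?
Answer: -3/42880 ≈ -6.9963e-5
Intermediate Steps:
c = -31378/3 (c = -1/3*31378 = -31378/3 ≈ -10459.)
1/(((-9568 - 1*(-5843)) + c) + S(-177)) = 1/(((-9568 - 1*(-5843)) - 31378/3) - 109) = 1/(((-9568 + 5843) - 31378/3) - 109) = 1/((-3725 - 31378/3) - 109) = 1/(-42553/3 - 109) = 1/(-42880/3) = -3/42880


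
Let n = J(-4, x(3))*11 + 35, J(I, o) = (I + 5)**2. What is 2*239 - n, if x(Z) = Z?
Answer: 432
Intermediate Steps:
J(I, o) = (5 + I)**2
n = 46 (n = (5 - 4)**2*11 + 35 = 1**2*11 + 35 = 1*11 + 35 = 11 + 35 = 46)
2*239 - n = 2*239 - 1*46 = 478 - 46 = 432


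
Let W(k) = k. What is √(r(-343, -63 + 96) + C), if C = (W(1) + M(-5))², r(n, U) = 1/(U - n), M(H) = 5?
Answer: √1272478/188 ≈ 6.0002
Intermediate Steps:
C = 36 (C = (1 + 5)² = 6² = 36)
√(r(-343, -63 + 96) + C) = √(1/((-63 + 96) - 1*(-343)) + 36) = √(1/(33 + 343) + 36) = √(1/376 + 36) = √(13537/376) = √1272478/188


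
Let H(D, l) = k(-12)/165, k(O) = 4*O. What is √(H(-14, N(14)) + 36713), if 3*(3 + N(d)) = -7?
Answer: √111055945/55 ≈ 191.61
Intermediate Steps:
N(d) = -16/3 (N(d) = -3 + (⅓)*(-7) = -3 - 7/3 = -16/3)
H(D, l) = -16/55 (H(D, l) = (4*(-12))/165 = -48*1/165 = -16/55)
√(H(-14, N(14)) + 36713) = √(-16/55 + 36713) = √(2019199/55) = √111055945/55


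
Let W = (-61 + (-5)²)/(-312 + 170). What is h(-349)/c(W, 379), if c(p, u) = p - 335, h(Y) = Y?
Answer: 24779/23767 ≈ 1.0426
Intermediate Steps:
W = 18/71 (W = (-61 + 25)/(-142) = -36*(-1/142) = 18/71 ≈ 0.25352)
c(p, u) = -335 + p
h(-349)/c(W, 379) = -349/(-335 + 18/71) = -349/(-23767/71) = -349*(-71/23767) = 24779/23767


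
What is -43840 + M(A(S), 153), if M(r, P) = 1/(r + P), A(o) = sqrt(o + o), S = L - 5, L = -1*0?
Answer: (-43840*sqrt(10) + 6707519*I)/(sqrt(10) - 153*I) ≈ -43840.0 - 0.00013542*I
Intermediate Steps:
L = 0
S = -5 (S = 0 - 5 = -5)
A(o) = sqrt(2)*sqrt(o) (A(o) = sqrt(2*o) = sqrt(2)*sqrt(o))
M(r, P) = 1/(P + r)
-43840 + M(A(S), 153) = -43840 + 1/(153 + sqrt(2)*sqrt(-5)) = -43840 + 1/(153 + sqrt(2)*(I*sqrt(5))) = -43840 + 1/(153 + I*sqrt(10))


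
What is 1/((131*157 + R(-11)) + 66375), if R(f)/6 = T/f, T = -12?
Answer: 11/956434 ≈ 1.1501e-5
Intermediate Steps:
R(f) = -72/f (R(f) = 6*(-12/f) = -72/f)
1/((131*157 + R(-11)) + 66375) = 1/((131*157 - 72/(-11)) + 66375) = 1/((20567 - 72*(-1/11)) + 66375) = 1/((20567 + 72/11) + 66375) = 1/(226309/11 + 66375) = 1/(956434/11) = 11/956434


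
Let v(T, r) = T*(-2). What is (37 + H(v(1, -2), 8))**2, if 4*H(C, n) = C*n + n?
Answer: 1225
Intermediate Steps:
v(T, r) = -2*T
H(C, n) = n/4 + C*n/4 (H(C, n) = (C*n + n)/4 = (n + C*n)/4 = n/4 + C*n/4)
(37 + H(v(1, -2), 8))**2 = (37 + (1/4)*8*(1 - 2*1))**2 = (37 + (1/4)*8*(1 - 2))**2 = (37 + (1/4)*8*(-1))**2 = (37 - 2)**2 = 35**2 = 1225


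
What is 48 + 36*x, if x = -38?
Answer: -1320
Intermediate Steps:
48 + 36*x = 48 + 36*(-38) = 48 - 1368 = -1320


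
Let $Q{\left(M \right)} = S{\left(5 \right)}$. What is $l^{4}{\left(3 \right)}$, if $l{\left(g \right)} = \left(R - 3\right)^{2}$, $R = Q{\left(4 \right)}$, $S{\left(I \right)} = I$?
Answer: $256$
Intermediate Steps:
$Q{\left(M \right)} = 5$
$R = 5$
$l{\left(g \right)} = 4$ ($l{\left(g \right)} = \left(5 - 3\right)^{2} = 2^{2} = 4$)
$l^{4}{\left(3 \right)} = 4^{4} = 256$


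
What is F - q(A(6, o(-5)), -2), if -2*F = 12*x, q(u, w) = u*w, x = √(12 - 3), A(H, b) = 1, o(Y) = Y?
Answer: -16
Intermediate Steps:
x = 3 (x = √9 = 3)
F = -18 (F = -6*3 = -½*36 = -18)
F - q(A(6, o(-5)), -2) = -18 - (-2) = -18 - 1*(-2) = -18 + 2 = -16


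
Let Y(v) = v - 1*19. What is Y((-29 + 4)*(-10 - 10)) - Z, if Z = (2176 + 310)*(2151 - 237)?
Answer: -4757723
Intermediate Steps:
Y(v) = -19 + v (Y(v) = v - 19 = -19 + v)
Z = 4758204 (Z = 2486*1914 = 4758204)
Y((-29 + 4)*(-10 - 10)) - Z = (-19 + (-29 + 4)*(-10 - 10)) - 1*4758204 = (-19 - 25*(-20)) - 4758204 = (-19 + 500) - 4758204 = 481 - 4758204 = -4757723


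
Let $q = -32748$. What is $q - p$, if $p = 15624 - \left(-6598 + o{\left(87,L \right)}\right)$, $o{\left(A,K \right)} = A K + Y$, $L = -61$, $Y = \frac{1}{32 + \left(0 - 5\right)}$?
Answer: $- \frac{1627478}{27} \approx -60277.0$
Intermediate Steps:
$Y = \frac{1}{27}$ ($Y = \frac{1}{32 + \left(0 - 5\right)} = \frac{1}{32 - 5} = \frac{1}{27} \approx 0.037037$)
$o{\left(A,K \right)} = \frac{1}{27} + A K$ ($o{\left(A,K \right)} = A K + \frac{1}{27} = \frac{1}{27} + A K$)
$p = \frac{743282}{27}$ ($p = 15624 - \left(-6598 + \left(\frac{1}{27} + 87 \left(-61\right)\right)\right) = 15624 - \left(-6598 + \left(\frac{1}{27} - 5307\right)\right) = 15624 - \left(-6598 - \frac{143288}{27}\right) = 15624 - - \frac{321434}{27} = 15624 + \frac{321434}{27} = \frac{743282}{27} \approx 27529.0$)
$q - p = -32748 - \frac{743282}{27} = - \frac{1627478}{27}$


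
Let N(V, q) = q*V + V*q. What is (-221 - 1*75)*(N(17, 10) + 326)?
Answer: -197136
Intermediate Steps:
N(V, q) = 2*V*q (N(V, q) = V*q + V*q = 2*V*q)
(-221 - 1*75)*(N(17, 10) + 326) = (-221 - 1*75)*(2*17*10 + 326) = (-221 - 75)*(340 + 326) = -296*666 = -197136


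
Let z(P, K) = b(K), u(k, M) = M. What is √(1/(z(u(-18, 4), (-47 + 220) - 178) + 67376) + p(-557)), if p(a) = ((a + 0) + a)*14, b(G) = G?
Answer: I*√70787930125665/67371 ≈ 124.88*I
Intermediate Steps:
z(P, K) = K
p(a) = 28*a (p(a) = (a + a)*14 = (2*a)*14 = 28*a)
√(1/(z(u(-18, 4), (-47 + 220) - 178) + 67376) + p(-557)) = √(1/(((-47 + 220) - 178) + 67376) + 28*(-557)) = √(1/((173 - 178) + 67376) - 15596) = √(1/(-5 + 67376) - 15596) = √(1/67371 - 15596) = √(-1050718115/67371) = I*√70787930125665/67371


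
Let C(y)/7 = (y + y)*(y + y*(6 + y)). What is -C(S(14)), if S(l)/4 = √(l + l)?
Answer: -43904 - 50176*√7 ≈ -1.7666e+5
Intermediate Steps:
S(l) = 4*√2*√l (S(l) = 4*√(l + l) = 4*√(2*l) = 4*(√2*√l) = 4*√2*√l)
C(y) = 14*y*(y + y*(6 + y)) (C(y) = 7*((y + y)*(y + y*(6 + y))) = 7*((2*y)*(y + y*(6 + y))) = 7*(2*y*(y + y*(6 + y))) = 14*y*(y + y*(6 + y)))
-C(S(14)) = -14*(4*√2*√14)²*(7 + 4*√2*√14) = -14*(8*√7)²*(7 + 8*√7) = -14*448*(7 + 8*√7) = -(43904 + 50176*√7) = -43904 - 50176*√7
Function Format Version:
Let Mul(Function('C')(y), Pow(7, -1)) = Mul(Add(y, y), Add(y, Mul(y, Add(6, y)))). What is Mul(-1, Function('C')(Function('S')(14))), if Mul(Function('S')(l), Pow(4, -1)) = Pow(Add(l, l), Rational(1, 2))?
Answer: Add(-43904, Mul(-50176, Pow(7, Rational(1, 2)))) ≈ -1.7666e+5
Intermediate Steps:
Function('S')(l) = Mul(4, Pow(2, Rational(1, 2)), Pow(l, Rational(1, 2))) (Function('S')(l) = Mul(4, Pow(Add(l, l), Rational(1, 2))) = Mul(4, Pow(Mul(2, l), Rational(1, 2))) = Mul(4, Mul(Pow(2, Rational(1, 2)), Pow(l, Rational(1, 2)))) = Mul(4, Pow(2, Rational(1, 2)), Pow(l, Rational(1, 2))))
Function('C')(y) = Mul(14, y, Add(y, Mul(y, Add(6, y)))) (Function('C')(y) = Mul(7, Mul(Add(y, y), Add(y, Mul(y, Add(6, y))))) = Mul(7, Mul(Mul(2, y), Add(y, Mul(y, Add(6, y))))) = Mul(7, Mul(2, y, Add(y, Mul(y, Add(6, y))))) = Mul(14, y, Add(y, Mul(y, Add(6, y)))))
Mul(-1, Function('C')(Function('S')(14))) = Mul(-1, Mul(14, Pow(Mul(4, Pow(2, Rational(1, 2)), Pow(14, Rational(1, 2))), 2), Add(7, Mul(4, Pow(2, Rational(1, 2)), Pow(14, Rational(1, 2)))))) = Mul(-1, Mul(14, Pow(Mul(8, Pow(7, Rational(1, 2))), 2), Add(7, Mul(8, Pow(7, Rational(1, 2)))))) = Mul(-1, Mul(14, 448, Add(7, Mul(8, Pow(7, Rational(1, 2)))))) = Mul(-1, Add(43904, Mul(50176, Pow(7, Rational(1, 2))))) = Add(-43904, Mul(-50176, Pow(7, Rational(1, 2))))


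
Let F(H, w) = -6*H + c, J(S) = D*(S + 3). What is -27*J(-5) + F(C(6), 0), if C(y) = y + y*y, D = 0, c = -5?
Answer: -257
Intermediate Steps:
C(y) = y + y**2
J(S) = 0 (J(S) = 0*(S + 3) = 0*(3 + S) = 0)
F(H, w) = -5 - 6*H (F(H, w) = -6*H - 5 = -5 - 6*H)
-27*J(-5) + F(C(6), 0) = -27*0 + (-5 - 36*(1 + 6)) = 0 + (-5 - 36*7) = 0 + (-5 - 6*42) = 0 + (-5 - 252) = 0 - 257 = -257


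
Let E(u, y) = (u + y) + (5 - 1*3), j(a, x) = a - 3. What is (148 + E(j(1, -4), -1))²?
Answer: 21609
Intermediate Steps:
j(a, x) = -3 + a
E(u, y) = 2 + u + y (E(u, y) = (u + y) + (5 - 3) = (u + y) + 2 = 2 + u + y)
(148 + E(j(1, -4), -1))² = (148 + (2 + (-3 + 1) - 1))² = (148 + (2 - 2 - 1))² = (148 - 1)² = 147² = 21609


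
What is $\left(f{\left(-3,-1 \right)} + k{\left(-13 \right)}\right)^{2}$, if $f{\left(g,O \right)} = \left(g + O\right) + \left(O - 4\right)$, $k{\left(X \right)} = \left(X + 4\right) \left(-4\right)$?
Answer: $729$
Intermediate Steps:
$k{\left(X \right)} = -16 - 4 X$ ($k{\left(X \right)} = \left(4 + X\right) \left(-4\right) = -16 - 4 X$)
$f{\left(g,O \right)} = -4 + g + 2 O$ ($f{\left(g,O \right)} = \left(O + g\right) + \left(-4 + O\right) = -4 + g + 2 O$)
$\left(f{\left(-3,-1 \right)} + k{\left(-13 \right)}\right)^{2} = \left(\left(-4 - 3 + 2 \left(-1\right)\right) - -36\right)^{2} = \left(\left(-4 - 3 - 2\right) + \left(-16 + 52\right)\right)^{2} = \left(-9 + 36\right)^{2} = 27^{2} = 729$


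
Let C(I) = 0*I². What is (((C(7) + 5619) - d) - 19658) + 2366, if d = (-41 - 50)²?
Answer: -19954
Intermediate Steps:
d = 8281 (d = (-91)² = 8281)
C(I) = 0
(((C(7) + 5619) - d) - 19658) + 2366 = (((0 + 5619) - 1*8281) - 19658) + 2366 = ((5619 - 8281) - 19658) + 2366 = (-2662 - 19658) + 2366 = -22320 + 2366 = -19954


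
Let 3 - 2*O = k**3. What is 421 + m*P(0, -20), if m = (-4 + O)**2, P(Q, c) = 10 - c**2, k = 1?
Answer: -3089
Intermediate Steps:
O = 1 (O = 3/2 - 1/2*1**3 = 3/2 - 1/2*1 = 3/2 - 1/2 = 1)
m = 9 (m = (-4 + 1)**2 = (-3)**2 = 9)
421 + m*P(0, -20) = 421 + 9*(10 - 1*(-20)**2) = 421 + 9*(10 - 1*400) = 421 + 9*(10 - 400) = 421 + 9*(-390) = 421 - 3510 = -3089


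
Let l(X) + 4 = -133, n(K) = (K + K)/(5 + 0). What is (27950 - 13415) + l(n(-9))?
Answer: 14398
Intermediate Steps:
n(K) = 2*K/5 (n(K) = (2*K)/5 = (2*K)*(⅕) = 2*K/5)
l(X) = -137 (l(X) = -4 - 133 = -137)
(27950 - 13415) + l(n(-9)) = (27950 - 13415) - 137 = 14535 - 137 = 14398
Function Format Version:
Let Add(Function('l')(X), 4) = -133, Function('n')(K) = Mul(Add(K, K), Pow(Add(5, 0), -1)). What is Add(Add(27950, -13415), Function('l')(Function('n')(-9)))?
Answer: 14398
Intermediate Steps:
Function('n')(K) = Mul(Rational(2, 5), K) (Function('n')(K) = Mul(Mul(2, K), Pow(5, -1)) = Mul(Mul(2, K), Rational(1, 5)) = Mul(Rational(2, 5), K))
Function('l')(X) = -137 (Function('l')(X) = Add(-4, -133) = -137)
Add(Add(27950, -13415), Function('l')(Function('n')(-9))) = Add(Add(27950, -13415), -137) = Add(14535, -137) = 14398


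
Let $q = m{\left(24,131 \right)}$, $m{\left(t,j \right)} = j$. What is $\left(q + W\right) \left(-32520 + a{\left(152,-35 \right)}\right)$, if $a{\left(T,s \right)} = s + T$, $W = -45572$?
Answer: $1472424723$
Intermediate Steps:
$a{\left(T,s \right)} = T + s$
$q = 131$
$\left(q + W\right) \left(-32520 + a{\left(152,-35 \right)}\right) = \left(131 - 45572\right) \left(-32520 + \left(152 - 35\right)\right) = - 45441 \left(-32520 + 117\right) = \left(-45441\right) \left(-32403\right) = 1472424723$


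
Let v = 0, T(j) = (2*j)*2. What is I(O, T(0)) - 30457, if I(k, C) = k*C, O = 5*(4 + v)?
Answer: -30457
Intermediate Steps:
T(j) = 4*j
O = 20 (O = 5*(4 + 0) = 5*4 = 20)
I(k, C) = C*k
I(O, T(0)) - 30457 = (4*0)*20 - 30457 = 0*20 - 30457 = 0 - 30457 = -30457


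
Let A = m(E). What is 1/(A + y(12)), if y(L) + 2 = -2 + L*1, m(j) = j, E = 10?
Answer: 1/18 ≈ 0.055556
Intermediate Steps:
y(L) = -4 + L (y(L) = -2 + (-2 + L*1) = -2 + (-2 + L) = -4 + L)
A = 10
1/(A + y(12)) = 1/(10 + (-4 + 12)) = 1/(10 + 8) = 1/18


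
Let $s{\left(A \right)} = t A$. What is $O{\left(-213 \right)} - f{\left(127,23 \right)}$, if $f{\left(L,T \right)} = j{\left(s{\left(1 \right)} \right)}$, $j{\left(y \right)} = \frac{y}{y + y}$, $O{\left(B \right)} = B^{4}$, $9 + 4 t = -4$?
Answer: $\frac{4116692321}{2} \approx 2.0583 \cdot 10^{9}$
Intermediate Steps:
$t = - \frac{13}{4}$ ($t = - \frac{9}{4} + \frac{1}{4} \left(-4\right) = - \frac{9}{4} - 1 = - \frac{13}{4} \approx -3.25$)
$s{\left(A \right)} = - \frac{13 A}{4}$
$j{\left(y \right)} = \frac{1}{2}$ ($j{\left(y \right)} = \frac{y}{2 y} = \frac{1}{2 y} y = \frac{1}{2}$)
$f{\left(L,T \right)} = \frac{1}{2}$
$O{\left(-213 \right)} - f{\left(127,23 \right)} = \left(-213\right)^{4} - \frac{1}{2} = 2058346161 - \frac{1}{2} = \frac{4116692321}{2}$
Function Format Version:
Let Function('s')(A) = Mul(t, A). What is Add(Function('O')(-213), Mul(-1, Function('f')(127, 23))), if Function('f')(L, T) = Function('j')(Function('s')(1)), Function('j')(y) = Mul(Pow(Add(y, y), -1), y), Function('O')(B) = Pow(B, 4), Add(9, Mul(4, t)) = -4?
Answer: Rational(4116692321, 2) ≈ 2.0583e+9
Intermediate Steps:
t = Rational(-13, 4) (t = Add(Rational(-9, 4), Mul(Rational(1, 4), -4)) = Add(Rational(-9, 4), -1) = Rational(-13, 4) ≈ -3.2500)
Function('s')(A) = Mul(Rational(-13, 4), A)
Function('j')(y) = Rational(1, 2) (Function('j')(y) = Mul(Pow(Mul(2, y), -1), y) = Mul(Mul(Rational(1, 2), Pow(y, -1)), y) = Rational(1, 2))
Function('f')(L, T) = Rational(1, 2)
Add(Function('O')(-213), Mul(-1, Function('f')(127, 23))) = Add(Pow(-213, 4), Mul(-1, Rational(1, 2))) = Add(2058346161, Rational(-1, 2)) = Rational(4116692321, 2)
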